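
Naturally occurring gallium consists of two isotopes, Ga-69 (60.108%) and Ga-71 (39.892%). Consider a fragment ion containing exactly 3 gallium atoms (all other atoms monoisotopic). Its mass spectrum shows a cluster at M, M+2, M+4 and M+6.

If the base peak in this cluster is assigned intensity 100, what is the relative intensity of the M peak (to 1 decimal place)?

Term probabilities: M 0.2172, M+2 0.4324, M+4 0.2870, M+6 0.0635. Base peak = M+2.
P(M+2) = C(3,1) × 0.60108^2 × 0.39892^1 = 3 × 0.36129717 × 0.39892 = 0.432386 (base)
P(M) = C(3,0) × 0.60108^3 × 0.39892^0 = 1 × 0.2171685 × 1.0000 = 0.217169
Relative intensity = 0.217169 / 0.432386 × 100 = 50.2

50.2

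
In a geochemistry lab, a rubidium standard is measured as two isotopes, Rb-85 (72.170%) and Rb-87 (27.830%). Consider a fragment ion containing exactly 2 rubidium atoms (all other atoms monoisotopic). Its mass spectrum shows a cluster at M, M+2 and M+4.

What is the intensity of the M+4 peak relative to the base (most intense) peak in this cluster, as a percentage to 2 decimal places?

14.87%

Term probabilities: M 0.5209, M+2 0.4017, M+4 0.0775. Base peak = M.
P(M) = C(2,0) × 0.72170^2 × 0.27830^0 = 1 × 0.52085089 × 1.0000 = 0.520851 (base)
P(M+4) = C(2,2) × 0.72170^0 × 0.27830^2 = 1 × 1.0000 × 0.07745089 = 0.077451
Relative intensity = 0.077451 / 0.520851 × 100 = 14.87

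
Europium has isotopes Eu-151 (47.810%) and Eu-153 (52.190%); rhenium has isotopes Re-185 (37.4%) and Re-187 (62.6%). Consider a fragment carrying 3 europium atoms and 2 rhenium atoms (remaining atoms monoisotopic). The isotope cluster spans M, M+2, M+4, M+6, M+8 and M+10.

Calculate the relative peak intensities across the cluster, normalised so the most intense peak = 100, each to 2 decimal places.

4.46 : 29.51 : 77.26 : 100.00 : 64.03 : 16.24

Europium pattern (n=3): 0.10928391 : 0.3578871 : 0.39067407 : 0.14215492
Rhenium pattern (n=2): 0.139876 : 0.468248 : 0.391876
Convolve the two distributions (both contribute in 2-u steps):
  M: 0.10928391×0.139876 = 0.015286
  M+2: 0.10928391×0.468248 + 0.3578871×0.139876 = 0.101232
  M+4: 0.10928391×0.391876 + 0.3578871×0.468248 + 0.39067407×0.139876 = 0.265052
  M+6: 0.3578871×0.391876 + 0.39067407×0.468248 + 0.14215492×0.139876 = 0.343064
  M+8: 0.39067407×0.391876 + 0.14215492×0.468248 = 0.219660
  M+10: 0.14215492×0.391876 = 0.055707
Scale to base peak (0.343064) = 100: 4.46 : 29.51 : 77.26 : 100.00 : 64.03 : 16.24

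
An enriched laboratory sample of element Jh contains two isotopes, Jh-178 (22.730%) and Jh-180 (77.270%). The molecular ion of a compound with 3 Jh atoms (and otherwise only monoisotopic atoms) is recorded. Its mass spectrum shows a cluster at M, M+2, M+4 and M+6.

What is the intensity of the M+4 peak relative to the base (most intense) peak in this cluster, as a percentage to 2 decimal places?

88.25%

Term probabilities: M 0.0117, M+2 0.1198, M+4 0.4071, M+6 0.4614. Base peak = M+6.
P(M+6) = C(3,3) × 0.22730^0 × 0.77270^3 = 1 × 1.0000 × 0.46135235 = 0.461352 (base)
P(M+4) = C(3,2) × 0.22730^1 × 0.77270^2 = 3 × 0.2273 × 0.59706529 = 0.407139
Relative intensity = 0.407139 / 0.461352 × 100 = 88.25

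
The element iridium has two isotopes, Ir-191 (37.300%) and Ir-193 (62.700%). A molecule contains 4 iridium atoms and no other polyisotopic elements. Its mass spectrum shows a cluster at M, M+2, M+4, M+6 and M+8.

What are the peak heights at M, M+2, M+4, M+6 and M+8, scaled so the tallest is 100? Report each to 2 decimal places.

Each Ir atom is independently Ir-191 (p = 0.37300) or Ir-193 (q = 0.62700); the cluster is the binomial expansion (p + q)^4.
P(M) = 0.37300^4 = 0.019357
P(M+2) = 4 × 0.37300^3 × 0.62700^1 = 0.130153
P(M+4) = 6 × 0.37300^2 × 0.62700^2 = 0.328174
P(M+6) = 4 × 0.37300^1 × 0.62700^3 = 0.367766
P(M+8) = 0.62700^4 = 0.154550
The M+6 peak is largest (0.367766); scaling to 100 gives 5.26 : 35.39 : 89.23 : 100.00 : 42.02.

5.26 : 35.39 : 89.23 : 100.00 : 42.02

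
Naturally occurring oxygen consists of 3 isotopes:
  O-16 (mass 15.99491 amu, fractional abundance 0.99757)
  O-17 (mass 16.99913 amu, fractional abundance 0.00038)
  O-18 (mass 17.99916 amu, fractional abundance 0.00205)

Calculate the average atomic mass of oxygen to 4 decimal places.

15.9994 amu

The abundance-weighted mean is 0.99757 × 15.99491 + 0.00038 × 16.99913 + 0.00205 × 17.99916
= 15.956042 + 0.006460 + 0.036898 = 15.999400 amu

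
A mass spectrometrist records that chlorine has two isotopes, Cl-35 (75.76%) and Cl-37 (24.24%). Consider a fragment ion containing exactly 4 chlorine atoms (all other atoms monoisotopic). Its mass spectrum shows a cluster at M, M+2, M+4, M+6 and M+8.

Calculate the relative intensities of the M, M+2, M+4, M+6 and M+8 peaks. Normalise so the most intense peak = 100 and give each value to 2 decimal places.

78.14 : 100.00 : 47.99 : 10.24 : 0.82

Each Cl atom is independently Cl-35 (p = 0.7576) or Cl-37 (q = 0.2424); the cluster is the binomial expansion (p + q)^4.
P(M) = 0.7576^4 = 0.329428
P(M+2) = 4 × 0.7576^3 × 0.2424^1 = 0.421612
P(M+4) = 6 × 0.7576^2 × 0.2424^2 = 0.202347
P(M+6) = 4 × 0.7576^1 × 0.2424^3 = 0.043162
P(M+8) = 0.2424^4 = 0.003452
The M+2 peak is largest (0.421612); scaling to 100 gives 78.14 : 100.00 : 47.99 : 10.24 : 0.82.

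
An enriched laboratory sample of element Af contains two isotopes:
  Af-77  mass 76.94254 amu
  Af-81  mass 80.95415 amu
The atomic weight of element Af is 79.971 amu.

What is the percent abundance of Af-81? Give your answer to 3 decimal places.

75.492%

Writing the weighted mean with unknown fraction x of Af-77:
76.94254·x + 80.95415·(1 − x) = 79.971
(76.94254 − 80.95415)·x = 79.971 − 80.95415
x = -0.98315 / -4.01161 = 0.24508 → 24.508% Af-77, 75.492% Af-81.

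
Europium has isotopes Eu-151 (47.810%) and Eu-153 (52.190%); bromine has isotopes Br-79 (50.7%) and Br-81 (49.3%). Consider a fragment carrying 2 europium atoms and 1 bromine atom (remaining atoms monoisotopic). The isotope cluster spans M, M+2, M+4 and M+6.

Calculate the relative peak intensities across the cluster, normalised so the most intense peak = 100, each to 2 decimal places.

Europium pattern (n=2): 0.22857961 : 0.49904078 : 0.27237961
Bromine pattern (n=1): 0.5070 : 0.4930
Convolve the two distributions (both contribute in 2-u steps):
  M: 0.22857961×0.5070 = 0.115890
  M+2: 0.22857961×0.4930 + 0.49904078×0.5070 = 0.365703
  M+4: 0.49904078×0.4930 + 0.27237961×0.5070 = 0.384124
  M+6: 0.27237961×0.4930 = 0.134283
Scale to base peak (0.384124) = 100: 30.17 : 95.20 : 100.00 : 34.96

30.17 : 95.20 : 100.00 : 34.96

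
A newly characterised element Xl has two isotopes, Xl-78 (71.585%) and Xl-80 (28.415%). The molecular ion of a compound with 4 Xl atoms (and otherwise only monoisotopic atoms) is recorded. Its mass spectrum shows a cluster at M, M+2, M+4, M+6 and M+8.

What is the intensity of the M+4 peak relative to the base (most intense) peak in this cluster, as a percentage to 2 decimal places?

59.54%

(0.71585 + 0.28415)^4 gives M 0.2626, M+2 0.4169, M+4 0.2483, M+6 0.0657, M+8 0.0065; the largest is M+2.
P(M+2) = C(4,1) × 0.71585^3 × 0.28415^1 = 4 × 0.36683105 × 0.28415 = 0.416940 (base)
P(M+4) = C(4,2) × 0.71585^2 × 0.28415^2 = 6 × 0.51244122 × 0.08074122 = 0.248251
Relative intensity = 0.248251 / 0.416940 × 100 = 59.54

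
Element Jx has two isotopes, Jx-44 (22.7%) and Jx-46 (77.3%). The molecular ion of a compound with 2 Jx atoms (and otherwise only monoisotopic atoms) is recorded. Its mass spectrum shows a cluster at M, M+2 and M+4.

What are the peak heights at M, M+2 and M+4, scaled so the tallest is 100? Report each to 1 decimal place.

Expanding (0.227 + 0.773)^2:
P(M) = 0.227^2 = 0.051529
P(M+2) = 2 × 0.227^1 × 0.773^1 = 0.350942
P(M+4) = 0.773^2 = 0.597529
The M+4 peak is largest (0.597529); scaling to 100 gives 8.6 : 58.7 : 100.0.

8.6 : 58.7 : 100.0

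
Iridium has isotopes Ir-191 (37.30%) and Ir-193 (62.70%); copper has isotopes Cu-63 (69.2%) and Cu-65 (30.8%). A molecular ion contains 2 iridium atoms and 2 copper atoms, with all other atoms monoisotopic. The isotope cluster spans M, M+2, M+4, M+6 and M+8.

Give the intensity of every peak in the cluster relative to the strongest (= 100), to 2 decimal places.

16.62 : 70.67 : 100.00 : 52.88 : 9.30

Iridium pattern (n=2): 0.139129 : 0.467742 : 0.393129
Copper pattern (n=2): 0.478864 : 0.426272 : 0.094864
Convolve the two distributions (both contribute in 2-u steps):
  M: 0.139129×0.478864 = 0.066624
  M+2: 0.139129×0.426272 + 0.467742×0.478864 = 0.283292
  M+4: 0.139129×0.094864 + 0.467742×0.426272 + 0.393129×0.478864 = 0.400839
  M+6: 0.467742×0.094864 + 0.393129×0.426272 = 0.211952
  M+8: 0.393129×0.094864 = 0.037294
Scale to base peak (0.400839) = 100: 16.62 : 70.67 : 100.00 : 52.88 : 9.30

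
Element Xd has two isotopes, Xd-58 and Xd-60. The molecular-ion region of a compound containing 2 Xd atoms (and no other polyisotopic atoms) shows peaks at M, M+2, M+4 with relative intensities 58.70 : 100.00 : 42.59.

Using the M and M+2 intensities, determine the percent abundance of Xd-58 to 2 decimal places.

54.00%

Let p = fractional abundance of Xd-58. I(M+2)/I(M) = [C(2,1)·p^1·(1−p)] / p^2 = 2·(1−p)/p = 100.00/58.70 = 1.7036
(1−p)/p = 1.7036/2 = 0.8518  ⇒  p = 1/(1 + 0.8518) = 0.5400
Xd-58: 54.00%, Xd-60: 46.00%.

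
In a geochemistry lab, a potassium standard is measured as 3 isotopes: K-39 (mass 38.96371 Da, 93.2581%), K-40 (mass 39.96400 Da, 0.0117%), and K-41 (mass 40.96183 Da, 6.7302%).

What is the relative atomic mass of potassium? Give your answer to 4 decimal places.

Average mass = Σ (abundance × isotope mass) = 0.932581 × 38.96371 + 0.000117 × 39.96400 + 0.067302 × 40.96183
= 36.336816 + 0.004676 + 2.756813 = 39.098305 Da

39.0983 Da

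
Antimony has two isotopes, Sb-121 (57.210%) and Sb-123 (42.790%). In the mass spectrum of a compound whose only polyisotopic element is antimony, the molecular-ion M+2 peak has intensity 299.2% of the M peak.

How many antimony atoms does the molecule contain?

With n Sb atoms, P(M+2)/P(M) = C(n,1)·p^(n−1)q / p^n = n·q/p = n · 0.42790/0.57210.
n = 2.992 × 0.57210/0.42790 = 4.00 ≈ 4

4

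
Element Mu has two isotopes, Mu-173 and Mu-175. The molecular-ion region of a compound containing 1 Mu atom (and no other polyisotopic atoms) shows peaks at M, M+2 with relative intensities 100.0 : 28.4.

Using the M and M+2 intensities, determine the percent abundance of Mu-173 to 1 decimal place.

If p is the fraction of Mu that is Mu-173, then I(M+2)/I(M) = [C(1,1)·p^0·(1−p)] / p^1 = 1·(1−p)/p = 28.4/100.0 = 0.2840
(1−p)/p = 0.2840/1 = 0.2840  ⇒  p = 1/(1 + 0.2840) = 0.7788
Mu-173: 77.9%, Mu-175: 22.1%.

77.9%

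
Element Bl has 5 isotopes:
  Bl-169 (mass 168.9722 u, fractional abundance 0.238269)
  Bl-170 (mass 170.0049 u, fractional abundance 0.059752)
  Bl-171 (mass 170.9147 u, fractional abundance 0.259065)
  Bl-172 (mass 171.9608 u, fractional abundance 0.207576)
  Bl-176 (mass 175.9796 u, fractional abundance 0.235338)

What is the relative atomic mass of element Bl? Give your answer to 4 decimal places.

171.8066 u

The abundance-weighted mean is 0.238269 × 168.9722 + 0.059752 × 170.0049 + 0.259065 × 170.9147 + 0.207576 × 171.9608 + 0.235338 × 175.9796
= 40.26084 + 10.15813 + 44.27802 + 35.69494 + 41.41469 = 171.80662 u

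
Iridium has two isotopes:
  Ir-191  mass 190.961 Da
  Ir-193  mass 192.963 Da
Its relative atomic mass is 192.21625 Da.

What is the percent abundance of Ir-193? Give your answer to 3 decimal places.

62.700%

Writing the weighted mean with unknown fraction x of Ir-191:
190.961·x + 192.963·(1 − x) = 192.21625
(190.961 − 192.963)·x = 192.21625 − 192.963
x = -0.74675 / -2.002 = 0.37300 → 37.300% Ir-191, 62.700% Ir-193.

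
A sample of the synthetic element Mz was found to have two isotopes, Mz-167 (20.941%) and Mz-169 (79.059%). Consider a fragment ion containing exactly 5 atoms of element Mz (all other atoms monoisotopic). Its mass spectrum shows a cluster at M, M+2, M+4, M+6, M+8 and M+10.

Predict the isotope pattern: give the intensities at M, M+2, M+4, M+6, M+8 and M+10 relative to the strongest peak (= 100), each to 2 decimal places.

The 5 Mz atoms are independent, so intensities follow the terms of (0.20941 + 0.79059)^5.
P(M) = 0.20941^5 = 0.000403
P(M+2) = 5 × 0.20941^4 × 0.79059^1 = 0.007602
P(M+4) = 10 × 0.20941^3 × 0.79059^2 = 0.057398
P(M+6) = 10 × 0.20941^2 × 0.79059^3 = 0.216695
P(M+8) = 5 × 0.20941^1 × 0.79059^4 = 0.409047
P(M+10) = 0.79059^5 = 0.308856
The M+8 peak is largest (0.409047); scaling to 100 gives 0.10 : 1.86 : 14.03 : 52.98 : 100.00 : 75.51.

0.10 : 1.86 : 14.03 : 52.98 : 100.00 : 75.51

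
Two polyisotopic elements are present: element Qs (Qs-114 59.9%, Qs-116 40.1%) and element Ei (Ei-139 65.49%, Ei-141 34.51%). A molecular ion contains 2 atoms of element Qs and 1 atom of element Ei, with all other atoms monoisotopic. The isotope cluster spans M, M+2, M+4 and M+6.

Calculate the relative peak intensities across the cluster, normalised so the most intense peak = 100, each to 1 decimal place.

Element Qs pattern (n=2): 0.358801 : 0.480398 : 0.160801
Element Ei pattern (n=1): 0.6549 : 0.3451
Convolve the two distributions (both contribute in 2-u steps):
  M: 0.358801×0.6549 = 0.234979
  M+2: 0.358801×0.3451 + 0.480398×0.6549 = 0.438435
  M+4: 0.480398×0.3451 + 0.160801×0.6549 = 0.271094
  M+6: 0.160801×0.3451 = 0.055492
Scale to base peak (0.438435) = 100: 53.6 : 100.0 : 61.8 : 12.7

53.6 : 100.0 : 61.8 : 12.7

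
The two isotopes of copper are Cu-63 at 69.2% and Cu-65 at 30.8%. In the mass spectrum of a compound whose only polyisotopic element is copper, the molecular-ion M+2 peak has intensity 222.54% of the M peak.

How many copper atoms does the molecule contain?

5

For n independent Cu atoms, I(M+2)/I(M) = n · (abundance Cu-65) / (abundance Cu-63) = n · 0.308/0.692.
n = 2.2254 × 0.692/0.308 = 5.00 ≈ 5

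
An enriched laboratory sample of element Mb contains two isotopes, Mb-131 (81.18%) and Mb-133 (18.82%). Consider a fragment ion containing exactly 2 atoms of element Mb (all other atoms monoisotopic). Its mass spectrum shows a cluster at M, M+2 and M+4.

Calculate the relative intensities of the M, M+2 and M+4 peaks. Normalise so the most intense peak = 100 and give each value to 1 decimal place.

100.0 : 46.4 : 5.4

The 2 Mb atoms are independent, so intensities follow the terms of (0.8118 + 0.1882)^2.
P(M) = 0.8118^2 = 0.659019
P(M+2) = 2 × 0.8118^1 × 0.1882^1 = 0.305562
P(M+4) = 0.1882^2 = 0.035419
The M peak is largest (0.659019); scaling to 100 gives 100.0 : 46.4 : 5.4.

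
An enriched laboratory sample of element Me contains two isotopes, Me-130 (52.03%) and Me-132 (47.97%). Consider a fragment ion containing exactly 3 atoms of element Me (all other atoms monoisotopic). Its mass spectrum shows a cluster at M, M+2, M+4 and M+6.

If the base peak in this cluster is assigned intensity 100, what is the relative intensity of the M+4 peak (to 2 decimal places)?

92.20

Binomial terms of (0.5203 + 0.4797)^3: M 0.1409, M+2 0.3896, M+4 0.3592, M+6 0.1104 → M+2 is the base peak.
P(M+2) = C(3,1) × 0.5203^2 × 0.4797^1 = 3 × 0.27071209 × 0.4797 = 0.389582 (base)
P(M+4) = C(3,2) × 0.5203^1 × 0.4797^2 = 3 × 0.5203 × 0.23011209 = 0.359182
Relative intensity = 0.359182 / 0.389582 × 100 = 92.20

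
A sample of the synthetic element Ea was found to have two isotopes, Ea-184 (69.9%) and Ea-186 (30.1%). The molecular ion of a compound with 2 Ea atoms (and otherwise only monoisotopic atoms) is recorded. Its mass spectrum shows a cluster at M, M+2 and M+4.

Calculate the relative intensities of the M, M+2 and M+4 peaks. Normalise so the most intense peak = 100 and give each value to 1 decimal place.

Each Ea atom is independently Ea-184 (p = 0.699) or Ea-186 (q = 0.301); the cluster is the binomial expansion (p + q)^2.
P(M) = 0.699^2 = 0.488601
P(M+2) = 2 × 0.699^1 × 0.301^1 = 0.420798
P(M+4) = 0.301^2 = 0.090601
The M peak is largest (0.488601); scaling to 100 gives 100.0 : 86.1 : 18.5.

100.0 : 86.1 : 18.5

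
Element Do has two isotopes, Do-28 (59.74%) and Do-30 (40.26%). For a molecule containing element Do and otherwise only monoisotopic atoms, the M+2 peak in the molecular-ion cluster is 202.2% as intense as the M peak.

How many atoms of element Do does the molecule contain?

3

With n Do atoms, P(M+2)/P(M) = C(n,1)·p^(n−1)q / p^n = n·q/p = n · 0.4026/0.5974.
n = 2.022 × 0.5974/0.4026 = 3.00 ≈ 3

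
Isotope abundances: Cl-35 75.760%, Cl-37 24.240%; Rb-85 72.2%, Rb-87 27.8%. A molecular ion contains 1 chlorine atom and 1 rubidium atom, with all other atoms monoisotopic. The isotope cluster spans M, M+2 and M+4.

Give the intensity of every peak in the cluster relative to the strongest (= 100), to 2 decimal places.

Chlorine pattern (n=1): 0.7576 : 0.2424
Rubidium pattern (n=1): 0.7220 : 0.2780
Convolve the two distributions (both contribute in 2-u steps):
  M: 0.7576×0.7220 = 0.546987
  M+2: 0.7576×0.2780 + 0.2424×0.7220 = 0.385626
  M+4: 0.2424×0.2780 = 0.067387
Scale to base peak (0.546987) = 100: 100.00 : 70.50 : 12.32

100.00 : 70.50 : 12.32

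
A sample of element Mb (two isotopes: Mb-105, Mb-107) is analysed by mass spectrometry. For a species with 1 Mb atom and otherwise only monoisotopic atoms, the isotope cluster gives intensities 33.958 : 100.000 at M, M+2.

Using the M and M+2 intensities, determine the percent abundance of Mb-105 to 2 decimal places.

25.35%

Let p = fractional abundance of Mb-105. I(M+2)/I(M) = [C(1,1)·p^0·(1−p)] / p^1 = 1·(1−p)/p = 100.000/33.958 = 2.9448
(1−p)/p = 2.9448/1 = 2.9448  ⇒  p = 1/(1 + 2.9448) = 0.2535
Mb-105: 25.35%, Mb-107: 74.65%.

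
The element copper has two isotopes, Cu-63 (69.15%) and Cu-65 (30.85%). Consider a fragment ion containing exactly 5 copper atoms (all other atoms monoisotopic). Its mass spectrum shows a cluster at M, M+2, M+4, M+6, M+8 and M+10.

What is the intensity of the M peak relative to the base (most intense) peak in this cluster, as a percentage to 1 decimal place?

Binomial terms of (0.6915 + 0.3085)^5: M 0.1581, M+2 0.3527, M+4 0.3147, M+6 0.1404, M+8 0.0313, M+10 0.0028 → M+2 is the base peak.
P(M+2) = C(5,1) × 0.6915^4 × 0.3085^1 = 5 × 0.2286487 × 0.3085 = 0.352691 (base)
P(M) = C(5,0) × 0.6915^5 × 0.3085^0 = 1 × 0.15811058 × 1.0000 = 0.158111
Relative intensity = 0.158111 / 0.352691 × 100 = 44.8

44.8%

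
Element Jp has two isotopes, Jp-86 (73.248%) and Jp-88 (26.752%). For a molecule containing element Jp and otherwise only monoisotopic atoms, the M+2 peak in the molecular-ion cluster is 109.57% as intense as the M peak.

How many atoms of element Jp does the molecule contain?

With n Jp atoms, P(M+2)/P(M) = C(n,1)·p^(n−1)q / p^n = n·q/p = n · 0.26752/0.73248.
n = 1.0957 × 0.73248/0.26752 = 3.00 ≈ 3

3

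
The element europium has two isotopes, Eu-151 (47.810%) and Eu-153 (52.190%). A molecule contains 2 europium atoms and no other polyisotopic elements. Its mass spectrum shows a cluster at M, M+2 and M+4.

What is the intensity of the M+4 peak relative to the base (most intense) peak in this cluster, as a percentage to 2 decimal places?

54.58%

Binomial terms of (0.47810 + 0.52190)^2: M 0.2286, M+2 0.4990, M+4 0.2724 → M+2 is the base peak.
P(M+2) = C(2,1) × 0.47810^1 × 0.52190^1 = 2 × 0.4781 × 0.5219 = 0.499041 (base)
P(M+4) = C(2,2) × 0.47810^0 × 0.52190^2 = 1 × 1.0000 × 0.27237961 = 0.272380
Relative intensity = 0.272380 / 0.499041 × 100 = 54.58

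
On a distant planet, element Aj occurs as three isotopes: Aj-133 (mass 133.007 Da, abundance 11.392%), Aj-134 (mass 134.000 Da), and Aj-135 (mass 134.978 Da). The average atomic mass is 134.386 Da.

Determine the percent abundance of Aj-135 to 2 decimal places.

51.04%

Let x and y be the fractions of Aj-134 and Aj-135. Then x + y = 1 − 0.11392 = 0.88608 and 134.000x + 134.978y = 134.386 − 0.11392×133.007 = 119.23384256.
Substituting: 134.000x + 134.978(0.88608 − x) = 119.23384256
(134.000 − 134.978)x = -0.36746368  ⇒  x = 0.37573, y = 0.51035
Aj-134: 37.57%, Aj-135: 51.04%.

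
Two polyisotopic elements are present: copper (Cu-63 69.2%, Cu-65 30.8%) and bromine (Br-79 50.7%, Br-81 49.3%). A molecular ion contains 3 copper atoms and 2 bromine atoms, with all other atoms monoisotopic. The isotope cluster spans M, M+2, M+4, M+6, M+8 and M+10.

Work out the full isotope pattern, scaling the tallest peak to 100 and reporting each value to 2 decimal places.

24.17 : 79.29 : 100.00 : 60.59 : 17.73 : 2.02

Copper pattern (n=3): 0.33137389 : 0.44247034 : 0.19693766 : 0.02921811
Bromine pattern (n=2): 0.257049 : 0.499902 : 0.243049
Convolve the two distributions (both contribute in 2-u steps):
  M: 0.33137389×0.257049 = 0.085179
  M+2: 0.33137389×0.499902 + 0.44247034×0.257049 = 0.279391
  M+4: 0.33137389×0.243049 + 0.44247034×0.499902 + 0.19693766×0.257049 = 0.352355
  M+6: 0.44247034×0.243049 + 0.19693766×0.499902 + 0.02921811×0.257049 = 0.213502
  M+8: 0.19693766×0.243049 + 0.02921811×0.499902 = 0.062472
  M+10: 0.02921811×0.243049 = 0.007101
Scale to base peak (0.352355) = 100: 24.17 : 79.29 : 100.00 : 60.59 : 17.73 : 2.02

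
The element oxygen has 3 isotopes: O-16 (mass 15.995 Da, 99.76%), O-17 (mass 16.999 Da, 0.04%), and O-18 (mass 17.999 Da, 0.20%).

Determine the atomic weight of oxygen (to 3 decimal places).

15.999 Da

Ar = Σ fᵢ·mᵢ = 0.9976 × 15.995 + 0.0004 × 16.999 + 0.0020 × 17.999
= 15.9566 + 0.0068 + 0.0360 = 15.9994 Da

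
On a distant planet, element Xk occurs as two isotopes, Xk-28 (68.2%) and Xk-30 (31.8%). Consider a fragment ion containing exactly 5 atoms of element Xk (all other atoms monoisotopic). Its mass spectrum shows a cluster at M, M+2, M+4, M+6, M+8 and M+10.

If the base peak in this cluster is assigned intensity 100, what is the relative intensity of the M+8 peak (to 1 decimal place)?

10.1

(0.682 + 0.318)^5 gives M 0.1475, M+2 0.3440, M+4 0.3208, M+6 0.1496, M+8 0.0349, M+10 0.0033; the largest is M+2.
P(M+2) = C(5,1) × 0.682^4 × 0.318^1 = 5 × 0.21634034 × 0.3180 = 0.343981 (base)
P(M+8) = C(5,4) × 0.682^1 × 0.318^4 = 5 × 0.6820 × 0.01022606 = 0.034871
Relative intensity = 0.034871 / 0.343981 × 100 = 10.1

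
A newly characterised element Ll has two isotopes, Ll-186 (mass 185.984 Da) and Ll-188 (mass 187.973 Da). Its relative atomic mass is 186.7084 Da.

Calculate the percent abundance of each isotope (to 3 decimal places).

Writing the weighted mean with unknown fraction x of Ll-186:
185.984·x + 187.973·(1 − x) = 186.7084
(185.984 − 187.973)·x = 186.7084 − 187.973
x = -1.2646 / -1.989 = 0.63580 → 63.580% Ll-186, 36.420% Ll-188.

Ll-186: 63.580%, Ll-188: 36.420%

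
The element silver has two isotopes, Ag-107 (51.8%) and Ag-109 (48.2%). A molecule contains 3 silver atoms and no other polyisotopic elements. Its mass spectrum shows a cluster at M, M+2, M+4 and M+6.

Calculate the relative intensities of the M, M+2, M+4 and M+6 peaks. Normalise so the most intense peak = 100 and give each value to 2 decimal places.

The 3 Ag atoms are independent, so intensities follow the terms of (0.518 + 0.482)^3.
P(M) = 0.518^3 = 0.138992
P(M+2) = 3 × 0.518^2 × 0.482^1 = 0.387997
P(M+4) = 3 × 0.518^1 × 0.482^2 = 0.361031
P(M+6) = 0.482^3 = 0.111980
The M+2 peak is largest (0.387997); scaling to 100 gives 35.82 : 100.00 : 93.05 : 28.86.

35.82 : 100.00 : 93.05 : 28.86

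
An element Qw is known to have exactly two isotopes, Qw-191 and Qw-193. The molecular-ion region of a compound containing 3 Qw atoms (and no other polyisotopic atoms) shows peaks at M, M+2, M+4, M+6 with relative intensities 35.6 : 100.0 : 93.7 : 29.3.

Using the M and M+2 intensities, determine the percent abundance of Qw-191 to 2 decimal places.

Write p for the Qw-191 fraction. I(M+2)/I(M) = [C(3,1)·p^2·(1−p)] / p^3 = 3·(1−p)/p = 100.0/35.6 = 2.8090
(1−p)/p = 2.8090/3 = 0.9363  ⇒  p = 1/(1 + 0.9363) = 0.5164
Qw-191: 51.64%, Qw-193: 48.36%.

51.64%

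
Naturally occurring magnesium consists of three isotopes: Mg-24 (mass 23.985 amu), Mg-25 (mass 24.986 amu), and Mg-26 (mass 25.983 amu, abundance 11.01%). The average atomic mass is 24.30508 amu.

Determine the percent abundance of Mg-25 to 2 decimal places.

10.00%

Let x and y be the fractions of Mg-24 and Mg-25. Then x + y = 1 − 0.1101 = 0.8899 and 23.985x + 24.986y = 24.30508 − 0.1101×25.983 = 21.4443517.
Substituting: 23.985x + 24.986(0.8899 − x) = 21.4443517
(23.985 − 24.986)x = -0.7906897  ⇒  x = 0.78990, y = 0.10000
Mg-24: 78.99%, Mg-25: 10.00%.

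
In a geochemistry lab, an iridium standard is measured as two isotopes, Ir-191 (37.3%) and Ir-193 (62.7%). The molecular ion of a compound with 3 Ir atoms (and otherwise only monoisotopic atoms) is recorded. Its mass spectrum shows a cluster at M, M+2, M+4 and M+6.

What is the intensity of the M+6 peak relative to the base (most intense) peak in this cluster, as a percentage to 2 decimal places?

56.03%

(0.373 + 0.627)^3 gives M 0.0519, M+2 0.2617, M+4 0.4399, M+6 0.2465; the largest is M+4.
P(M+4) = C(3,2) × 0.373^1 × 0.627^2 = 3 × 0.3730 × 0.393129 = 0.439911 (base)
P(M+6) = C(3,3) × 0.373^0 × 0.627^3 = 1 × 1.0000 × 0.24649188 = 0.246492
Relative intensity = 0.246492 / 0.439911 × 100 = 56.03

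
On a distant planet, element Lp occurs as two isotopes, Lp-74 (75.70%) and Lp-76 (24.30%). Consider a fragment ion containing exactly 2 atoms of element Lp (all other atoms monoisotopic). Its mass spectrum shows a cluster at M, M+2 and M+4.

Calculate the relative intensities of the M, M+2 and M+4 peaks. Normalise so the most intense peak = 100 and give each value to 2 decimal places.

100.00 : 64.20 : 10.30

The 2 Lp atoms are independent, so intensities follow the terms of (0.7570 + 0.2430)^2.
P(M) = 0.7570^2 = 0.573049
P(M+2) = 2 × 0.7570^1 × 0.2430^1 = 0.367902
P(M+4) = 0.2430^2 = 0.059049
The M peak is largest (0.573049); scaling to 100 gives 100.00 : 64.20 : 10.30.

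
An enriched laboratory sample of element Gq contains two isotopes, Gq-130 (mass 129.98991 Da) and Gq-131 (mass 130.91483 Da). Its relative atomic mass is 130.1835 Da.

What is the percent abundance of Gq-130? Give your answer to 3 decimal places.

79.070%

Let x be the fractional abundance of Gq-130; then Gq-131 has abundance 1 − x.
129.98991·x + 130.91483·(1 − x) = 130.1835
(129.98991 − 130.91483)·x = 130.1835 − 130.91483
x = -0.73133 / -0.92492 = 0.79070 → 79.070% Gq-130, 20.930% Gq-131.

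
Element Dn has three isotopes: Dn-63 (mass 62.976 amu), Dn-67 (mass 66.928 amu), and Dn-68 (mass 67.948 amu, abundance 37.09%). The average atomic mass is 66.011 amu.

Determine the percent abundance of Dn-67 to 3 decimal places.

Let x and y be the fractions of Dn-63 and Dn-67. Then x + y = 1 − 0.3709 = 0.6291 and 62.976x + 66.928y = 66.011 − 0.3709×67.948 = 40.8090868.
Substituting: 62.976x + 66.928(0.6291 − x) = 40.8090868
(62.976 − 66.928)x = -1.295318  ⇒  x = 0.32776, y = 0.30134
Dn-63: 32.776%, Dn-67: 30.134%.

30.134%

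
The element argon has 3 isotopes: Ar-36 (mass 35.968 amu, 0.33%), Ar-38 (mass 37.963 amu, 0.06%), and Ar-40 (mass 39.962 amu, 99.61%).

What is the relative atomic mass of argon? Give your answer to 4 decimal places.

39.9476 amu

The abundance-weighted mean is 0.0033 × 35.968 + 0.0006 × 37.963 + 0.9961 × 39.962
= 0.11869 + 0.02278 + 39.80615 = 39.94762 amu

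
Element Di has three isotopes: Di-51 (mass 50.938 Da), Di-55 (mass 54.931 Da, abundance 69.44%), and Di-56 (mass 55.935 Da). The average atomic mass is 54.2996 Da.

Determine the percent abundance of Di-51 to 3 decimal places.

18.776%

Let x and y be the fractions of Di-51 and Di-56. Then x + y = 1 − 0.6944 = 0.3056 and 50.938x + 55.935y = 54.2996 − 0.6944×54.931 = 16.1555136.
Substituting: 50.938x + 55.935(0.3056 − x) = 16.1555136
(50.938 − 55.935)x = -0.9382224  ⇒  x = 0.18776, y = 0.11784
Di-51: 18.776%, Di-56: 11.784%.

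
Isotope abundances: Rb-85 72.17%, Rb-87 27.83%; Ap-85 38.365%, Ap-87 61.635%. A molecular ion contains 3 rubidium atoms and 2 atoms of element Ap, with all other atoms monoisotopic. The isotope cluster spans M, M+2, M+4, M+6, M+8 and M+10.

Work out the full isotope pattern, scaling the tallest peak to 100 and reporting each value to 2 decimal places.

Rubidium pattern (n=3): 0.37589809 : 0.43485841 : 0.16768892 : 0.02155458
Element Ap pattern (n=2): 0.14718732 : 0.47292536 : 0.37988732
Convolve the two distributions (both contribute in 2-u steps):
  M: 0.37589809×0.14718732 = 0.055327
  M+2: 0.37589809×0.47292536 + 0.43485841×0.14718732 = 0.241777
  M+4: 0.37589809×0.37988732 + 0.43485841×0.47292536 + 0.16768892×0.14718732 = 0.373136
  M+6: 0.43485841×0.37988732 + 0.16768892×0.47292536 + 0.02155458×0.14718732 = 0.247674
  M+8: 0.16768892×0.37988732 + 0.02155458×0.47292536 = 0.073897
  M+10: 0.02155458×0.37988732 = 0.008188
Scale to base peak (0.373136) = 100: 14.83 : 64.80 : 100.00 : 66.38 : 19.80 : 2.19

14.83 : 64.80 : 100.00 : 66.38 : 19.80 : 2.19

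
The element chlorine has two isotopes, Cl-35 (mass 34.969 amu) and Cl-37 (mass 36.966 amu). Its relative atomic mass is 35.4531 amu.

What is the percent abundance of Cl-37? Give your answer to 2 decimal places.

With x = fraction of Cl-35 (so Cl-37 is 1 − x):
34.969·x + 36.966·(1 − x) = 35.4531
(34.969 − 36.966)·x = 35.4531 − 36.966
x = -1.5129 / -1.997 = 0.75759 → 75.76% Cl-35, 24.24% Cl-37.

24.24%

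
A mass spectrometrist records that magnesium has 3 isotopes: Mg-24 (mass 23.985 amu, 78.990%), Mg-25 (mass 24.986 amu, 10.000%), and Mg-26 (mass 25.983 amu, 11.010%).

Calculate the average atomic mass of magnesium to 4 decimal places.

The abundance-weighted mean is 0.78990 × 23.985 + 0.10000 × 24.986 + 0.11010 × 25.983
= 18.94575 + 2.49860 + 2.86073 = 24.30508 amu

24.3051 amu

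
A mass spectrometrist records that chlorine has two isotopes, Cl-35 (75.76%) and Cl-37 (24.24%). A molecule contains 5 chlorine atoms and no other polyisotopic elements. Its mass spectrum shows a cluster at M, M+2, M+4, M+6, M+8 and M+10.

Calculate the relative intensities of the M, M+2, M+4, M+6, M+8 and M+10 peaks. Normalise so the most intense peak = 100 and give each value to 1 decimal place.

62.5 : 100.0 : 64.0 : 20.5 : 3.3 : 0.2

The 5 Cl atoms are independent, so intensities follow the terms of (0.7576 + 0.2424)^5.
P(M) = 0.7576^5 = 0.249574
P(M+2) = 5 × 0.7576^4 × 0.2424^1 = 0.399266
P(M+4) = 10 × 0.7576^3 × 0.2424^2 = 0.255497
P(M+6) = 10 × 0.7576^2 × 0.2424^3 = 0.081748
P(M+8) = 5 × 0.7576^1 × 0.2424^4 = 0.013078
P(M+10) = 0.2424^5 = 0.000837
The M+2 peak is largest (0.399266); scaling to 100 gives 62.5 : 100.0 : 64.0 : 20.5 : 3.3 : 0.2.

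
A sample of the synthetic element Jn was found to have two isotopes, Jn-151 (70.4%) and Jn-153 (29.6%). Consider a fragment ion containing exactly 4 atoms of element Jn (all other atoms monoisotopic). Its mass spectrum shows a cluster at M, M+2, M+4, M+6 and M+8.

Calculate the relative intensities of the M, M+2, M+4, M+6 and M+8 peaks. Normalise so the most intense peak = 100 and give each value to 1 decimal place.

Expanding (0.704 + 0.296)^4:
P(M) = 0.704^4 = 0.245635
P(M+2) = 4 × 0.704^3 × 0.296^1 = 0.413114
P(M+4) = 6 × 0.704^2 × 0.296^2 = 0.260543
P(M+6) = 4 × 0.704^1 × 0.296^3 = 0.073031
P(M+8) = 0.296^4 = 0.007677
The M+2 peak is largest (0.413114); scaling to 100 gives 59.5 : 100.0 : 63.1 : 17.7 : 1.9.

59.5 : 100.0 : 63.1 : 17.7 : 1.9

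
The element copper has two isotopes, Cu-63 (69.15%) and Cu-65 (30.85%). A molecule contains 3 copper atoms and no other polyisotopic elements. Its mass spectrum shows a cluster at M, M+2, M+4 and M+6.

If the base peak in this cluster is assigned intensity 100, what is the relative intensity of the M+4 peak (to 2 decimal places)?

(0.6915 + 0.3085)^3 gives M 0.3307, M+2 0.4425, M+4 0.1974, M+6 0.0294; the largest is M+2.
P(M+2) = C(3,1) × 0.6915^2 × 0.3085^1 = 3 × 0.47817225 × 0.3085 = 0.442548 (base)
P(M+4) = C(3,2) × 0.6915^1 × 0.3085^2 = 3 × 0.6915 × 0.09517225 = 0.197435
Relative intensity = 0.197435 / 0.442548 × 100 = 44.61

44.61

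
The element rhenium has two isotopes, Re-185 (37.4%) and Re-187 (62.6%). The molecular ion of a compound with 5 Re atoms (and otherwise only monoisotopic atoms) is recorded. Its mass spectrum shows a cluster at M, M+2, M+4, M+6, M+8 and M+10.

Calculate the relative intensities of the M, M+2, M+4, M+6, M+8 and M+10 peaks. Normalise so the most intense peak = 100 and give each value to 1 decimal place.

Each Re atom is independently Re-185 (p = 0.374) or Re-187 (q = 0.626); the cluster is the binomial expansion (p + q)^5.
P(M) = 0.374^5 = 0.007317
P(M+2) = 5 × 0.374^4 × 0.626^1 = 0.061239
P(M+4) = 10 × 0.374^3 × 0.626^2 = 0.205005
P(M+6) = 10 × 0.374^2 × 0.626^3 = 0.343136
P(M+8) = 5 × 0.374^1 × 0.626^4 = 0.287170
P(M+10) = 0.626^5 = 0.096133
The M+6 peak is largest (0.343136); scaling to 100 gives 2.1 : 17.8 : 59.7 : 100.0 : 83.7 : 28.0.

2.1 : 17.8 : 59.7 : 100.0 : 83.7 : 28.0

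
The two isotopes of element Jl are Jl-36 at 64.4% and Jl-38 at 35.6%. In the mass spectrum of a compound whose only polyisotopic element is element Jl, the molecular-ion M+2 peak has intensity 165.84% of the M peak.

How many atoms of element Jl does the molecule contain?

The M+2/M ratio from n Jl atoms is n · q/p = n · 0.356/0.644.
n = 1.6584 × 0.644/0.356 = 3.00 ≈ 3

3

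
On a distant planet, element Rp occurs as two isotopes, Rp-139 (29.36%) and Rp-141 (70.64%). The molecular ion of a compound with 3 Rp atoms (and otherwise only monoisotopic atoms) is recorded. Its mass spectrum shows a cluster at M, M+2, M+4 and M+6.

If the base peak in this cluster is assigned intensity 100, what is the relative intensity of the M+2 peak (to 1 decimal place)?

41.6

Binomial terms of (0.2936 + 0.7064)^3: M 0.0253, M+2 0.1827, M+4 0.4395, M+6 0.3525 → M+4 is the base peak.
P(M+4) = C(3,2) × 0.2936^1 × 0.7064^2 = 3 × 0.2936 × 0.49900096 = 0.439520 (base)
P(M+2) = C(3,1) × 0.2936^2 × 0.7064^1 = 3 × 0.08620096 × 0.7064 = 0.182677
Relative intensity = 0.182677 / 0.439520 × 100 = 41.6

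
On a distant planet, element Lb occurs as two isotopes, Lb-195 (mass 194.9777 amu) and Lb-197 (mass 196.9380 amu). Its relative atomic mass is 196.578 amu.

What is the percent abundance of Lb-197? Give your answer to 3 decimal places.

81.635%

Let x be the fractional abundance of Lb-195; then Lb-197 has abundance 1 − x.
194.9777·x + 196.9380·(1 − x) = 196.578
(194.9777 − 196.9380)·x = 196.578 − 196.9380
x = -0.3600 / -1.9603 = 0.18365 → 18.365% Lb-195, 81.635% Lb-197.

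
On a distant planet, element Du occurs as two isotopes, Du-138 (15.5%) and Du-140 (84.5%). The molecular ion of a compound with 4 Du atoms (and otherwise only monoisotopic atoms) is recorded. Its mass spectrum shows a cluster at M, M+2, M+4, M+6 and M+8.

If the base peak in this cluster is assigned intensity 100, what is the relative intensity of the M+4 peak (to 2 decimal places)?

Binomial terms of (0.155 + 0.845)^4: M 0.0006, M+2 0.0126, M+4 0.1029, M+6 0.3741, M+8 0.5098 → M+8 is the base peak.
P(M+8) = C(4,4) × 0.155^0 × 0.845^4 = 1 × 1.0000 × 0.5098317 = 0.509832 (base)
P(M+4) = C(4,2) × 0.155^2 × 0.845^2 = 6 × 0.024025 × 0.714025 = 0.102927
Relative intensity = 0.102927 / 0.509832 × 100 = 20.19

20.19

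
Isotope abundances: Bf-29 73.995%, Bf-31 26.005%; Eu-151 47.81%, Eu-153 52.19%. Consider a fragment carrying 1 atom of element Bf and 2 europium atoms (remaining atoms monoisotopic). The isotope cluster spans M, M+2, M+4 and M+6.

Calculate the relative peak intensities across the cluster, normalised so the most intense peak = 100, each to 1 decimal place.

Element Bf pattern (n=1): 0.73995 : 0.26005
Europium pattern (n=2): 0.22857961 : 0.49904078 : 0.27237961
Convolve the two distributions (both contribute in 2-u steps):
  M: 0.73995×0.22857961 = 0.169137
  M+2: 0.73995×0.49904078 + 0.26005×0.22857961 = 0.428707
  M+4: 0.73995×0.27237961 + 0.26005×0.49904078 = 0.331323
  M+6: 0.26005×0.27237961 = 0.070832
Scale to base peak (0.428707) = 100: 39.5 : 100.0 : 77.3 : 16.5

39.5 : 100.0 : 77.3 : 16.5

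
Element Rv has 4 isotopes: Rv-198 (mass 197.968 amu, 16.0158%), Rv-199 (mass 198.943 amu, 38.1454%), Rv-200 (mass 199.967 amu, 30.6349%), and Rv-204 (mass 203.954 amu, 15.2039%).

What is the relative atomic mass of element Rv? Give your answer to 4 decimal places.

199.8624 amu

The abundance-weighted mean is 0.160158 × 197.968 + 0.381454 × 198.943 + 0.306349 × 199.967 + 0.152039 × 203.954
= 31.70616 + 75.88760 + 61.25969 + 31.00896 = 199.86241 amu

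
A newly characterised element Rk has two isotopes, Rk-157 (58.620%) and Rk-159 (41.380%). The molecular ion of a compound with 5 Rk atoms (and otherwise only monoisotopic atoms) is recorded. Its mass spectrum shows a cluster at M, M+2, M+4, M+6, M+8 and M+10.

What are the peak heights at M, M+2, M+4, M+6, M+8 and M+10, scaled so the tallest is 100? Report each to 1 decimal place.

20.1 : 70.8 : 100.0 : 70.6 : 24.9 : 3.5

Expanding (0.58620 + 0.41380)^5:
P(M) = 0.58620^5 = 0.069220
P(M+2) = 5 × 0.58620^4 × 0.41380^1 = 0.244311
P(M+4) = 10 × 0.58620^3 × 0.41380^2 = 0.344920
P(M+6) = 10 × 0.58620^2 × 0.41380^3 = 0.243480
P(M+8) = 5 × 0.58620^1 × 0.41380^4 = 0.085937
P(M+10) = 0.41380^5 = 0.012133
The M+4 peak is largest (0.344920); scaling to 100 gives 20.1 : 70.8 : 100.0 : 70.6 : 24.9 : 3.5.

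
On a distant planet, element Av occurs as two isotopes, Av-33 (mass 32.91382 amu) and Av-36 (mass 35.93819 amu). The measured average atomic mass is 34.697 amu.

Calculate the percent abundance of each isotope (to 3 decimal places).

Av-33: 41.040%, Av-36: 58.960%

With x = fraction of Av-33 (so Av-36 is 1 − x):
32.91382·x + 35.93819·(1 − x) = 34.697
(32.91382 − 35.93819)·x = 34.697 − 35.93819
x = -1.24119 / -3.02437 = 0.41040 → 41.040% Av-33, 58.960% Av-36.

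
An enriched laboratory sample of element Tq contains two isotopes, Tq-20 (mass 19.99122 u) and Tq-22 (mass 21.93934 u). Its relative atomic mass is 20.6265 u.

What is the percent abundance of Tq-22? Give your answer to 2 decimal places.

32.61%

Let x be the fractional abundance of Tq-20; then Tq-22 has abundance 1 − x.
19.99122·x + 21.93934·(1 − x) = 20.6265
(19.99122 − 21.93934)·x = 20.6265 − 21.93934
x = -1.31284 / -1.94812 = 0.67390 → 67.39% Tq-20, 32.61% Tq-22.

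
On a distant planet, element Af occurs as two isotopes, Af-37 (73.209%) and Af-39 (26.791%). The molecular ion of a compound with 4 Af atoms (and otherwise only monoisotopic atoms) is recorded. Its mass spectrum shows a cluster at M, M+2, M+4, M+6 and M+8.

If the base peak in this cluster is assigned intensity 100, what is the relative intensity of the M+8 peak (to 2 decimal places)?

Binomial terms of (0.73209 + 0.26791)^4: M 0.2872, M+2 0.4205, M+4 0.2308, M+6 0.0563, M+8 0.0052 → M+2 is the base peak.
P(M+2) = C(4,1) × 0.73209^3 × 0.26791^1 = 4 × 0.39236786 × 0.26791 = 0.420477 (base)
P(M+8) = C(4,4) × 0.73209^0 × 0.26791^4 = 1 × 1.0000 × 0.00515176 = 0.005152
Relative intensity = 0.005152 / 0.420477 × 100 = 1.23

1.23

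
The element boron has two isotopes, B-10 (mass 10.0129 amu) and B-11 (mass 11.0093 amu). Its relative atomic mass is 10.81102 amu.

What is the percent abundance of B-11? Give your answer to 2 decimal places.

With x = fraction of B-10 (so B-11 is 1 − x):
10.0129·x + 11.0093·(1 − x) = 10.81102
(10.0129 − 11.0093)·x = 10.81102 − 11.0093
x = -0.19828 / -0.9964 = 0.19900 → 19.90% B-10, 80.10% B-11.

80.10%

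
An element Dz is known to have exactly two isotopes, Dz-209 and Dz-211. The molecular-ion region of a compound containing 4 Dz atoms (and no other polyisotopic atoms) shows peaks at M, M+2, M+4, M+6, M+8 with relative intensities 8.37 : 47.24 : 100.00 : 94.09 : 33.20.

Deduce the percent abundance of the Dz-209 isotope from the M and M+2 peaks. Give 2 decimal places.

Let p = fractional abundance of Dz-209. I(M+2)/I(M) = [C(4,1)·p^3·(1−p)] / p^4 = 4·(1−p)/p = 47.24/8.37 = 5.6440
(1−p)/p = 5.6440/4 = 1.4110  ⇒  p = 1/(1 + 1.4110) = 0.4148
Dz-209: 41.48%, Dz-211: 58.52%.

41.48%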